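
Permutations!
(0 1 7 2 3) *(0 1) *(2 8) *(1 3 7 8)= [0, 8, 7, 3, 4, 5, 6, 1, 2]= (1 8 2 7)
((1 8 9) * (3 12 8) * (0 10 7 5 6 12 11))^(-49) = (0 8 10 9 7 1 5 3 6 11 12)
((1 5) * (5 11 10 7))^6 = (1 11 10 7 5)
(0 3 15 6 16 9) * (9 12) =[3, 1, 2, 15, 4, 5, 16, 7, 8, 0, 10, 11, 9, 13, 14, 6, 12] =(0 3 15 6 16 12 9)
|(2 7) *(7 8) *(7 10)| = 4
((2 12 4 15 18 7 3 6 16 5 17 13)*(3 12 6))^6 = (4 15 18 7 12)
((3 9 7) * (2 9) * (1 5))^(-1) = (1 5)(2 3 7 9) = ((1 5)(2 9 7 3))^(-1)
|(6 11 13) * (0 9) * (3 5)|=|(0 9)(3 5)(6 11 13)|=6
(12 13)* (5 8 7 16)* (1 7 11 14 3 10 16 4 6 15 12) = [0, 7, 2, 10, 6, 8, 15, 4, 11, 9, 16, 14, 13, 1, 3, 12, 5] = (1 7 4 6 15 12 13)(3 10 16 5 8 11 14)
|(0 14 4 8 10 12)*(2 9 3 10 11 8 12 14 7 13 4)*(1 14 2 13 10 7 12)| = 20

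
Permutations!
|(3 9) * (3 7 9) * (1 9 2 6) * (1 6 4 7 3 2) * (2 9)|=|(1 2 4 7)(3 9)|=4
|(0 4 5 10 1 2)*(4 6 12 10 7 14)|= 12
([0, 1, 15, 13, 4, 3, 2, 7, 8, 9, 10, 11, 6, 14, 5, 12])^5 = (2 15 12 6)(3 13 14 5)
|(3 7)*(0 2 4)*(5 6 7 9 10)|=6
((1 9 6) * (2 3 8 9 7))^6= (1 6 9 8 3 2 7)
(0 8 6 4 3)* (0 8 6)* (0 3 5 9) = (0 6 4 5 9)(3 8) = [6, 1, 2, 8, 5, 9, 4, 7, 3, 0]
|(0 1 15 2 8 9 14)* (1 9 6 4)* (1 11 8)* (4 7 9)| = |(0 4 11 8 6 7 9 14)(1 15 2)| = 24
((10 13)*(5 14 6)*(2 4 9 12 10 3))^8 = ((2 4 9 12 10 13 3)(5 14 6))^8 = (2 4 9 12 10 13 3)(5 6 14)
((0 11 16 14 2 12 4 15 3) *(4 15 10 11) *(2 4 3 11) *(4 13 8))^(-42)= (2 4 13 16 15)(8 14 11 12 10)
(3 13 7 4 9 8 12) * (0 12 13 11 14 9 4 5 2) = (0 12 3 11 14 9 8 13 7 5 2) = [12, 1, 0, 11, 4, 2, 6, 5, 13, 8, 10, 14, 3, 7, 9]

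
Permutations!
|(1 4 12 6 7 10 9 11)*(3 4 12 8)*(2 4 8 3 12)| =|(1 2 4 3 8 12 6 7 10 9 11)| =11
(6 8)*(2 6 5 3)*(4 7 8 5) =(2 6 5 3)(4 7 8) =[0, 1, 6, 2, 7, 3, 5, 8, 4]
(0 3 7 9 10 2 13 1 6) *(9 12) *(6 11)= (0 3 7 12 9 10 2 13 1 11 6)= [3, 11, 13, 7, 4, 5, 0, 12, 8, 10, 2, 6, 9, 1]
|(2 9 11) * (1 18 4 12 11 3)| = 8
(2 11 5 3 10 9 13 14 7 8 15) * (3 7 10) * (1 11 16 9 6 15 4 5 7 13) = (1 11 7 8 4 5 13 14 10 6 15 2 16 9) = [0, 11, 16, 3, 5, 13, 15, 8, 4, 1, 6, 7, 12, 14, 10, 2, 9]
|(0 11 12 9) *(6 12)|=|(0 11 6 12 9)|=5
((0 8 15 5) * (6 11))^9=(0 8 15 5)(6 11)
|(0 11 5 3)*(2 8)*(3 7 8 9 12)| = 9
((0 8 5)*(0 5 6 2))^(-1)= (0 2 6 8)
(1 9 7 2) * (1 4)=(1 9 7 2 4)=[0, 9, 4, 3, 1, 5, 6, 2, 8, 7]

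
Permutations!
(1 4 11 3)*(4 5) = (1 5 4 11 3) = [0, 5, 2, 1, 11, 4, 6, 7, 8, 9, 10, 3]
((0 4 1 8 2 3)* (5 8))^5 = (0 2 5 4 3 8 1)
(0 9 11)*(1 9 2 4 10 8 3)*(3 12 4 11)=(0 2 11)(1 9 3)(4 10 8 12)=[2, 9, 11, 1, 10, 5, 6, 7, 12, 3, 8, 0, 4]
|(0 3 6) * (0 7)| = 4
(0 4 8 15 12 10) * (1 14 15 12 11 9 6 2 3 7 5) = [4, 14, 3, 7, 8, 1, 2, 5, 12, 6, 0, 9, 10, 13, 15, 11] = (0 4 8 12 10)(1 14 15 11 9 6 2 3 7 5)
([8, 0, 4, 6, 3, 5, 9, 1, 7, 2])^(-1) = [1, 7, 9, 4, 2, 5, 3, 8, 0, 6]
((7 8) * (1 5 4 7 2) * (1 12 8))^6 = ((1 5 4 7)(2 12 8))^6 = (12)(1 4)(5 7)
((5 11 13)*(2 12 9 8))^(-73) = (2 8 9 12)(5 13 11)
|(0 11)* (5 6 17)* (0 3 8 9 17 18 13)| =|(0 11 3 8 9 17 5 6 18 13)| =10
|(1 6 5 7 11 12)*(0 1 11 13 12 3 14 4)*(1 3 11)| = 12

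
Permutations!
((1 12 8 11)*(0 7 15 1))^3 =(0 1 11 15 8 7 12)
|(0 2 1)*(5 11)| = |(0 2 1)(5 11)| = 6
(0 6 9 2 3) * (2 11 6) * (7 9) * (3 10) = (0 2 10 3)(6 7 9 11) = [2, 1, 10, 0, 4, 5, 7, 9, 8, 11, 3, 6]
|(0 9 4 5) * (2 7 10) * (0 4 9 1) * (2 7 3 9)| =|(0 1)(2 3 9)(4 5)(7 10)| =6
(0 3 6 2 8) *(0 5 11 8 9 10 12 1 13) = [3, 13, 9, 6, 4, 11, 2, 7, 5, 10, 12, 8, 1, 0] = (0 3 6 2 9 10 12 1 13)(5 11 8)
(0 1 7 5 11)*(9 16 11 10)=(0 1 7 5 10 9 16 11)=[1, 7, 2, 3, 4, 10, 6, 5, 8, 16, 9, 0, 12, 13, 14, 15, 11]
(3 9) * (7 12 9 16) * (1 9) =(1 9 3 16 7 12) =[0, 9, 2, 16, 4, 5, 6, 12, 8, 3, 10, 11, 1, 13, 14, 15, 7]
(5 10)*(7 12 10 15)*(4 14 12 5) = [0, 1, 2, 3, 14, 15, 6, 5, 8, 9, 4, 11, 10, 13, 12, 7] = (4 14 12 10)(5 15 7)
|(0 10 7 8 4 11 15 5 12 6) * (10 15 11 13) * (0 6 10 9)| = |(0 15 5 12 10 7 8 4 13 9)| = 10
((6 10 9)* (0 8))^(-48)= ((0 8)(6 10 9))^(-48)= (10)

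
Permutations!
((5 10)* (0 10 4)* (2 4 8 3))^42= ((0 10 5 8 3 2 4))^42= (10)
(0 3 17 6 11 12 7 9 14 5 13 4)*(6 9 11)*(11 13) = (0 3 17 9 14 5 11 12 7 13 4) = [3, 1, 2, 17, 0, 11, 6, 13, 8, 14, 10, 12, 7, 4, 5, 15, 16, 9]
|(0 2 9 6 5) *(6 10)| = 6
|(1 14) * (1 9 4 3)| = 5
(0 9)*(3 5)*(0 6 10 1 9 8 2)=[8, 9, 0, 5, 4, 3, 10, 7, 2, 6, 1]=(0 8 2)(1 9 6 10)(3 5)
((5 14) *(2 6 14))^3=((2 6 14 5))^3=(2 5 14 6)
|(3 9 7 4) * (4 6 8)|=6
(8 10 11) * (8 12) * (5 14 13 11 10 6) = (5 14 13 11 12 8 6) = [0, 1, 2, 3, 4, 14, 5, 7, 6, 9, 10, 12, 8, 11, 13]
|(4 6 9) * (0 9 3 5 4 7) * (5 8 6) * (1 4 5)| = 6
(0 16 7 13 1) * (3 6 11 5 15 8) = (0 16 7 13 1)(3 6 11 5 15 8) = [16, 0, 2, 6, 4, 15, 11, 13, 3, 9, 10, 5, 12, 1, 14, 8, 7]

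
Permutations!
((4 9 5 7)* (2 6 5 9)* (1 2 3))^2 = ((9)(1 2 6 5 7 4 3))^2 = (9)(1 6 7 3 2 5 4)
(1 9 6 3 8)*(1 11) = (1 9 6 3 8 11) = [0, 9, 2, 8, 4, 5, 3, 7, 11, 6, 10, 1]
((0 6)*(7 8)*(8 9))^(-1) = (0 6)(7 8 9)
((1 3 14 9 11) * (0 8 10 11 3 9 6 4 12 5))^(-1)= ((0 8 10 11 1 9 3 14 6 4 12 5))^(-1)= (0 5 12 4 6 14 3 9 1 11 10 8)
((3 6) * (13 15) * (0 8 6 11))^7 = (0 6 11 8 3)(13 15)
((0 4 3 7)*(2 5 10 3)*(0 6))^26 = ((0 4 2 5 10 3 7 6))^26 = (0 2 10 7)(3 6 4 5)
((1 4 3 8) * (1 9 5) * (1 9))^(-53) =(1 8 3 4)(5 9) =((1 4 3 8)(5 9))^(-53)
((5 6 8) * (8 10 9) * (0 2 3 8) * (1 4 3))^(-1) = (0 9 10 6 5 8 3 4 1 2)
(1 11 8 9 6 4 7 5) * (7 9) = (1 11 8 7 5)(4 9 6) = [0, 11, 2, 3, 9, 1, 4, 5, 7, 6, 10, 8]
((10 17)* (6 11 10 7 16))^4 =((6 11 10 17 7 16))^4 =(6 7 10)(11 16 17)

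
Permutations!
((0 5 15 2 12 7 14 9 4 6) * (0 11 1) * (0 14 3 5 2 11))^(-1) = (0 6 4 9 14 1 11 15 5 3 7 12 2)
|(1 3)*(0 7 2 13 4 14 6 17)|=|(0 7 2 13 4 14 6 17)(1 3)|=8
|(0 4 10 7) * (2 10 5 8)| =7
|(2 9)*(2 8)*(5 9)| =4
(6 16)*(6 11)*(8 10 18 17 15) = (6 16 11)(8 10 18 17 15) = [0, 1, 2, 3, 4, 5, 16, 7, 10, 9, 18, 6, 12, 13, 14, 8, 11, 15, 17]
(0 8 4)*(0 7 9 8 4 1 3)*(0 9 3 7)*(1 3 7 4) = [1, 4, 2, 9, 0, 5, 6, 7, 3, 8] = (0 1 4)(3 9 8)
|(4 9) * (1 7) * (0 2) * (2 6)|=6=|(0 6 2)(1 7)(4 9)|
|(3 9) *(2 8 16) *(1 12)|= 6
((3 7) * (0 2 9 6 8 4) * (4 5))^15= ((0 2 9 6 8 5 4)(3 7))^15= (0 2 9 6 8 5 4)(3 7)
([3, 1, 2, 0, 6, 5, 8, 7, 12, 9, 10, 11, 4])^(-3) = [3, 1, 2, 0, 6, 5, 8, 7, 12, 9, 10, 11, 4]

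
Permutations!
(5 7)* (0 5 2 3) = (0 5 7 2 3) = [5, 1, 3, 0, 4, 7, 6, 2]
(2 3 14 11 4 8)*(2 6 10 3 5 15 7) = (2 5 15 7)(3 14 11 4 8 6 10) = [0, 1, 5, 14, 8, 15, 10, 2, 6, 9, 3, 4, 12, 13, 11, 7]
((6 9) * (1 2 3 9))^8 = ((1 2 3 9 6))^8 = (1 9 2 6 3)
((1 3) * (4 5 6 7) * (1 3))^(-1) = ((4 5 6 7))^(-1) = (4 7 6 5)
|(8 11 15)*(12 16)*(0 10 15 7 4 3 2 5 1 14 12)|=14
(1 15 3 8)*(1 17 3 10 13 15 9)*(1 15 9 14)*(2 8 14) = (1 2 8 17 3 14)(9 15 10 13) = [0, 2, 8, 14, 4, 5, 6, 7, 17, 15, 13, 11, 12, 9, 1, 10, 16, 3]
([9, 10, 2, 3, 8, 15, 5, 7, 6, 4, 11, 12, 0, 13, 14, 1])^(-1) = [12, 15, 2, 3, 9, 6, 8, 7, 4, 0, 1, 10, 11, 13, 14, 5]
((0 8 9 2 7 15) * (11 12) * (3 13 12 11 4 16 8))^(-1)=((0 3 13 12 4 16 8 9 2 7 15))^(-1)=(0 15 7 2 9 8 16 4 12 13 3)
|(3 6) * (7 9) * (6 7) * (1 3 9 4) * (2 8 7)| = 6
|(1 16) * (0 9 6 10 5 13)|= 6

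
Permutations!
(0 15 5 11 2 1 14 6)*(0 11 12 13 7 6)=(0 15 5 12 13 7 6 11 2 1 14)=[15, 14, 1, 3, 4, 12, 11, 6, 8, 9, 10, 2, 13, 7, 0, 5]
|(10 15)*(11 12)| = |(10 15)(11 12)| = 2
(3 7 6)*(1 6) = (1 6 3 7) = [0, 6, 2, 7, 4, 5, 3, 1]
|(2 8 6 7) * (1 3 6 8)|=5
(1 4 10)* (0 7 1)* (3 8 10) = (0 7 1 4 3 8 10) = [7, 4, 2, 8, 3, 5, 6, 1, 10, 9, 0]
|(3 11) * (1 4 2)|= |(1 4 2)(3 11)|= 6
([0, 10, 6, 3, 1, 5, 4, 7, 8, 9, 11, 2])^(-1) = (1 4 6 2 11 10)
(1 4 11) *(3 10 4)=[0, 3, 2, 10, 11, 5, 6, 7, 8, 9, 4, 1]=(1 3 10 4 11)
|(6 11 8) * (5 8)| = 4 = |(5 8 6 11)|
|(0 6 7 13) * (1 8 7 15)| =7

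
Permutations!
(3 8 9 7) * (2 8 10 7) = (2 8 9)(3 10 7) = [0, 1, 8, 10, 4, 5, 6, 3, 9, 2, 7]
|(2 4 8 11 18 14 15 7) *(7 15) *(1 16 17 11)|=10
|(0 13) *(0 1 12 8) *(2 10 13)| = 7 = |(0 2 10 13 1 12 8)|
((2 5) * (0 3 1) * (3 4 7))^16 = (0 4 7 3 1)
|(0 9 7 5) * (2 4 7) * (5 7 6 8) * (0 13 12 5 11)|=21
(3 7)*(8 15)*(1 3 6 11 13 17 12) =(1 3 7 6 11 13 17 12)(8 15) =[0, 3, 2, 7, 4, 5, 11, 6, 15, 9, 10, 13, 1, 17, 14, 8, 16, 12]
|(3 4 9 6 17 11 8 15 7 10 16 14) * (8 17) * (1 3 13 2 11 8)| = |(1 3 4 9 6)(2 11 17 8 15 7 10 16 14 13)| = 10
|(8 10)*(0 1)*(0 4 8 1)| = |(1 4 8 10)| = 4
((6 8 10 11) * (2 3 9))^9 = (6 8 10 11)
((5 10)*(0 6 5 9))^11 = (0 6 5 10 9)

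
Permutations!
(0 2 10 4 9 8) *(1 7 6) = (0 2 10 4 9 8)(1 7 6) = [2, 7, 10, 3, 9, 5, 1, 6, 0, 8, 4]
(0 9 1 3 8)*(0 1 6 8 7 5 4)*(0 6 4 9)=(1 3 7 5 9 4 6 8)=[0, 3, 2, 7, 6, 9, 8, 5, 1, 4]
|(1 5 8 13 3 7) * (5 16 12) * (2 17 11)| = |(1 16 12 5 8 13 3 7)(2 17 11)| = 24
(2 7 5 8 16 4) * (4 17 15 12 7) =(2 4)(5 8 16 17 15 12 7) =[0, 1, 4, 3, 2, 8, 6, 5, 16, 9, 10, 11, 7, 13, 14, 12, 17, 15]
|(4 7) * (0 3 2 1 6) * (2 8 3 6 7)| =|(0 6)(1 7 4 2)(3 8)| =4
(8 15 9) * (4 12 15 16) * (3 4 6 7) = [0, 1, 2, 4, 12, 5, 7, 3, 16, 8, 10, 11, 15, 13, 14, 9, 6] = (3 4 12 15 9 8 16 6 7)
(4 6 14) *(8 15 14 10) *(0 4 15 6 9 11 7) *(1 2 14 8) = (0 4 9 11 7)(1 2 14 15 8 6 10) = [4, 2, 14, 3, 9, 5, 10, 0, 6, 11, 1, 7, 12, 13, 15, 8]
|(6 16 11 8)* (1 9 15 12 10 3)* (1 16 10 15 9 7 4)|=|(1 7 4)(3 16 11 8 6 10)(12 15)|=6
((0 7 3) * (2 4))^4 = ((0 7 3)(2 4))^4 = (0 7 3)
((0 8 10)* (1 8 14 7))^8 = (0 7 8)(1 10 14)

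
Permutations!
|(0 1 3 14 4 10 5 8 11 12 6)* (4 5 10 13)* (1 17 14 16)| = |(0 17 14 5 8 11 12 6)(1 3 16)(4 13)| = 24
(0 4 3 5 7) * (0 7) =(7)(0 4 3 5) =[4, 1, 2, 5, 3, 0, 6, 7]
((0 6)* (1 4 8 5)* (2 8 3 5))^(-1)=((0 6)(1 4 3 5)(2 8))^(-1)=(0 6)(1 5 3 4)(2 8)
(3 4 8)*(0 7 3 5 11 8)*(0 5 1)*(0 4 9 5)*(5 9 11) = (0 7 3 11 8 1 4) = [7, 4, 2, 11, 0, 5, 6, 3, 1, 9, 10, 8]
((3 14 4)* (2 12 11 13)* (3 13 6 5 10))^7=(2 14 5 12 4 10 11 13 3 6)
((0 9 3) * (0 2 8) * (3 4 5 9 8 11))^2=(2 3 11)(4 9 5)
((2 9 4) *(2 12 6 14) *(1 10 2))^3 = (1 9 6 10 4 14 2 12)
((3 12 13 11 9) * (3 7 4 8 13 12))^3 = (4 11)(7 13)(8 9)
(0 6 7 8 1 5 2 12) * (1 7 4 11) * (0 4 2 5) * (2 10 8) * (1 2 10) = (0 6 1)(2 12 4 11)(7 10 8) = [6, 0, 12, 3, 11, 5, 1, 10, 7, 9, 8, 2, 4]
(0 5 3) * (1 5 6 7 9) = (0 6 7 9 1 5 3) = [6, 5, 2, 0, 4, 3, 7, 9, 8, 1]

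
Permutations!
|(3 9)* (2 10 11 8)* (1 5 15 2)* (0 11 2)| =|(0 11 8 1 5 15)(2 10)(3 9)| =6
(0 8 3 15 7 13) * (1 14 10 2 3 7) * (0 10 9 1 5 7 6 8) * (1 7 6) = (1 14 9 7 13 10 2 3 15 5 6 8) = [0, 14, 3, 15, 4, 6, 8, 13, 1, 7, 2, 11, 12, 10, 9, 5]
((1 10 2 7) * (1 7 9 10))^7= (2 9 10)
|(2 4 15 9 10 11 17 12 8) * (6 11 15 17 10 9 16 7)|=|(2 4 17 12 8)(6 11 10 15 16 7)|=30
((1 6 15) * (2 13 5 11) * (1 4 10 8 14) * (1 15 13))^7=(1 6 13 5 11 2)(4 8 15 10 14)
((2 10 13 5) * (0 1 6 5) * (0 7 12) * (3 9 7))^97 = ((0 1 6 5 2 10 13 3 9 7 12))^97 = (0 7 3 10 5 1 12 9 13 2 6)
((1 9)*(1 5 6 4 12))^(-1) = ((1 9 5 6 4 12))^(-1) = (1 12 4 6 5 9)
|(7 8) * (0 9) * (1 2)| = 2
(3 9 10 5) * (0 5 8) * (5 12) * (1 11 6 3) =(0 12 5 1 11 6 3 9 10 8) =[12, 11, 2, 9, 4, 1, 3, 7, 0, 10, 8, 6, 5]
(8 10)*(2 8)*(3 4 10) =(2 8 3 4 10) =[0, 1, 8, 4, 10, 5, 6, 7, 3, 9, 2]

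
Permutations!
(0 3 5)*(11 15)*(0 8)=(0 3 5 8)(11 15)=[3, 1, 2, 5, 4, 8, 6, 7, 0, 9, 10, 15, 12, 13, 14, 11]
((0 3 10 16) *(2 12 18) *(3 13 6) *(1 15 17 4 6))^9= (18)(0 16 10 3 6 4 17 15 1 13)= ((0 13 1 15 17 4 6 3 10 16)(2 12 18))^9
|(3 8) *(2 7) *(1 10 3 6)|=10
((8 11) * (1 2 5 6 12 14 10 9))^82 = ((1 2 5 6 12 14 10 9)(8 11))^82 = (1 5 12 10)(2 6 14 9)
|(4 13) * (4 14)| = 3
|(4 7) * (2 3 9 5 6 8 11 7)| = 9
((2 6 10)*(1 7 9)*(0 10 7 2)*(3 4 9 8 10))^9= ((0 3 4 9 1 2 6 7 8 10))^9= (0 10 8 7 6 2 1 9 4 3)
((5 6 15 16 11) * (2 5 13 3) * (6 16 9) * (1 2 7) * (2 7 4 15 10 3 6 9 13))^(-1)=(1 7)(2 11 16 5)(3 10 6 13 15 4)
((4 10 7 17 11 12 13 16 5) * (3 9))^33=((3 9)(4 10 7 17 11 12 13 16 5))^33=(3 9)(4 13 17)(5 12 7)(10 16 11)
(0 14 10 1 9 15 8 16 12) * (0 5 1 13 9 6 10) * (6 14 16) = (0 16 12 5 1 14)(6 10 13 9 15 8) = [16, 14, 2, 3, 4, 1, 10, 7, 6, 15, 13, 11, 5, 9, 0, 8, 12]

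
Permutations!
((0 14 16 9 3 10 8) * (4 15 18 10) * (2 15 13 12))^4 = (0 3 2 8 9 12 10 16 13 18 14 4 15)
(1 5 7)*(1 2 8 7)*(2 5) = (1 2 8 7 5) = [0, 2, 8, 3, 4, 1, 6, 5, 7]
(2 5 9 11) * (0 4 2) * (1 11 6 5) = (0 4 2 1 11)(5 9 6) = [4, 11, 1, 3, 2, 9, 5, 7, 8, 6, 10, 0]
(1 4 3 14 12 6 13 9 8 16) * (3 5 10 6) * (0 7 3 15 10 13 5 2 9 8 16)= [7, 4, 9, 14, 2, 13, 5, 3, 0, 16, 6, 11, 15, 8, 12, 10, 1]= (0 7 3 14 12 15 10 6 5 13 8)(1 4 2 9 16)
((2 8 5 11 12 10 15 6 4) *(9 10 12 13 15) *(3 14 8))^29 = (2 4 6 15 13 11 5 8 14 3)(9 10)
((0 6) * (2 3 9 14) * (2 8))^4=(2 8 14 9 3)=((0 6)(2 3 9 14 8))^4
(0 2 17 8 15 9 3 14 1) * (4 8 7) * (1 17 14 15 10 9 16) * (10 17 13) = [2, 0, 14, 15, 8, 5, 6, 4, 17, 3, 9, 11, 12, 10, 13, 16, 1, 7] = (0 2 14 13 10 9 3 15 16 1)(4 8 17 7)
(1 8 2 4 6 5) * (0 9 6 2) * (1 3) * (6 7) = [9, 8, 4, 1, 2, 3, 5, 6, 0, 7] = (0 9 7 6 5 3 1 8)(2 4)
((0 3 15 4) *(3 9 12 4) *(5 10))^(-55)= (0 9 12 4)(3 15)(5 10)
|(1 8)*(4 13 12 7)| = |(1 8)(4 13 12 7)| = 4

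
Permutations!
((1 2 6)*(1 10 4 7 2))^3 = ((2 6 10 4 7))^3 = (2 4 6 7 10)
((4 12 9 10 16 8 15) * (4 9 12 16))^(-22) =(4 8 9)(10 16 15) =((4 16 8 15 9 10))^(-22)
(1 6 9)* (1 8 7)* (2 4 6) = (1 2 4 6 9 8 7) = [0, 2, 4, 3, 6, 5, 9, 1, 7, 8]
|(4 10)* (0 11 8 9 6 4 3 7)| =|(0 11 8 9 6 4 10 3 7)| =9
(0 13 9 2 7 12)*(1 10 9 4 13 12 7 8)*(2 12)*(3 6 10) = (0 2 8 1 3 6 10 9 12)(4 13) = [2, 3, 8, 6, 13, 5, 10, 7, 1, 12, 9, 11, 0, 4]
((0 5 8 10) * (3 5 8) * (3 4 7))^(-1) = (0 10 8)(3 7 4 5)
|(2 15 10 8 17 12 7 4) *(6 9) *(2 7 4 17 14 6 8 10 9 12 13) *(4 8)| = |(2 15 9 4 7 17 13)(6 12 8 14)| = 28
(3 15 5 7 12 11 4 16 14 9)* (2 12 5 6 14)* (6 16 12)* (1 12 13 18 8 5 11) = [0, 12, 6, 15, 13, 7, 14, 11, 5, 3, 10, 4, 1, 18, 9, 16, 2, 17, 8] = (1 12)(2 6 14 9 3 15 16)(4 13 18 8 5 7 11)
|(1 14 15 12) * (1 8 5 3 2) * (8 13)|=9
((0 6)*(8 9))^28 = (9)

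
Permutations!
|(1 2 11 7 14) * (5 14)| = 6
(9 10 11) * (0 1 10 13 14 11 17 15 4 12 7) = [1, 10, 2, 3, 12, 5, 6, 0, 8, 13, 17, 9, 7, 14, 11, 4, 16, 15] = (0 1 10 17 15 4 12 7)(9 13 14 11)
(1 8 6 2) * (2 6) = (1 8 2) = [0, 8, 1, 3, 4, 5, 6, 7, 2]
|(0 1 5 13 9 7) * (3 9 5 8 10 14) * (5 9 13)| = 9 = |(0 1 8 10 14 3 13 9 7)|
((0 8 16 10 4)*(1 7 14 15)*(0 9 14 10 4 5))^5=(0 14 5 9 10 4 7 16 1 8 15)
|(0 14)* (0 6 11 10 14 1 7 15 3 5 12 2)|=8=|(0 1 7 15 3 5 12 2)(6 11 10 14)|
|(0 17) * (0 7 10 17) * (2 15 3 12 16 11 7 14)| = 10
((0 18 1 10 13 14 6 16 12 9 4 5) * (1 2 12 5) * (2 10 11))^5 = ((0 18 10 13 14 6 16 5)(1 11 2 12 9 4))^5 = (0 6 10 5 14 18 16 13)(1 4 9 12 2 11)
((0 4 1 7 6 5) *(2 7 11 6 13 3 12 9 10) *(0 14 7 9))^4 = (0 6 13 4 5 3 1 14 12 11 7)(2 9 10)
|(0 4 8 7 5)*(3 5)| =6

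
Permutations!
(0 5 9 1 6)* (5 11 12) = (0 11 12 5 9 1 6) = [11, 6, 2, 3, 4, 9, 0, 7, 8, 1, 10, 12, 5]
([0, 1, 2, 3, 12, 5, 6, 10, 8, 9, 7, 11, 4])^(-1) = (4 12)(7 10)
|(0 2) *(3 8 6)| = 6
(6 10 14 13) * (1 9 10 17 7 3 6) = [0, 9, 2, 6, 4, 5, 17, 3, 8, 10, 14, 11, 12, 1, 13, 15, 16, 7] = (1 9 10 14 13)(3 6 17 7)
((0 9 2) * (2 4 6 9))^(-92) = (4 6 9)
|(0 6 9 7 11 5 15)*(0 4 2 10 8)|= 11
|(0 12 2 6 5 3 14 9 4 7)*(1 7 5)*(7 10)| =35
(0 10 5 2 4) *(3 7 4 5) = (0 10 3 7 4)(2 5) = [10, 1, 5, 7, 0, 2, 6, 4, 8, 9, 3]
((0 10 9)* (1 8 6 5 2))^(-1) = ((0 10 9)(1 8 6 5 2))^(-1) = (0 9 10)(1 2 5 6 8)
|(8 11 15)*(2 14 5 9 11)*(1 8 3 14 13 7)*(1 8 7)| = 30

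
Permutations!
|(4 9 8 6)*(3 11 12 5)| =4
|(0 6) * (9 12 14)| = |(0 6)(9 12 14)| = 6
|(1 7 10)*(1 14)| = |(1 7 10 14)| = 4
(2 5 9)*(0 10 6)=[10, 1, 5, 3, 4, 9, 0, 7, 8, 2, 6]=(0 10 6)(2 5 9)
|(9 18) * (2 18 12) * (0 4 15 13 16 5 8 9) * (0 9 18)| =11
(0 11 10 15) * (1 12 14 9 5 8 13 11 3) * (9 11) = (0 3 1 12 14 11 10 15)(5 8 13 9) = [3, 12, 2, 1, 4, 8, 6, 7, 13, 5, 15, 10, 14, 9, 11, 0]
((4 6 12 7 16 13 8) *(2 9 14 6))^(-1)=((2 9 14 6 12 7 16 13 8 4))^(-1)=(2 4 8 13 16 7 12 6 14 9)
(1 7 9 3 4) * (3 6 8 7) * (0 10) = (0 10)(1 3 4)(6 8 7 9) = [10, 3, 2, 4, 1, 5, 8, 9, 7, 6, 0]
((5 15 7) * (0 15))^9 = ((0 15 7 5))^9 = (0 15 7 5)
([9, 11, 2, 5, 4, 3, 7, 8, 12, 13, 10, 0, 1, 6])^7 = [1, 8, 2, 5, 4, 3, 9, 13, 6, 11, 10, 12, 7, 0]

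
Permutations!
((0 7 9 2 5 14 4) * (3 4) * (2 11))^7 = ((0 7 9 11 2 5 14 3 4))^7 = (0 3 5 11 7 4 14 2 9)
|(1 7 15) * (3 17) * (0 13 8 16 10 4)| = |(0 13 8 16 10 4)(1 7 15)(3 17)| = 6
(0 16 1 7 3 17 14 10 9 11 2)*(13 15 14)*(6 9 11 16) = (0 6 9 16 1 7 3 17 13 15 14 10 11 2) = [6, 7, 0, 17, 4, 5, 9, 3, 8, 16, 11, 2, 12, 15, 10, 14, 1, 13]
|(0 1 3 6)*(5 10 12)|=12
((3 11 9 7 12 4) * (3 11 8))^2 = (4 9 12 11 7)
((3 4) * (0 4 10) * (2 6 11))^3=((0 4 3 10)(2 6 11))^3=(11)(0 10 3 4)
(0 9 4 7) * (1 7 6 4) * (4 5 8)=[9, 7, 2, 3, 6, 8, 5, 0, 4, 1]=(0 9 1 7)(4 6 5 8)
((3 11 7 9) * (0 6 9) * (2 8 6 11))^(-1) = (0 7 11)(2 3 9 6 8)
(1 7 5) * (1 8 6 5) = [0, 7, 2, 3, 4, 8, 5, 1, 6] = (1 7)(5 8 6)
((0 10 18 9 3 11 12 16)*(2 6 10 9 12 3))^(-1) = ((0 9 2 6 10 18 12 16)(3 11))^(-1) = (0 16 12 18 10 6 2 9)(3 11)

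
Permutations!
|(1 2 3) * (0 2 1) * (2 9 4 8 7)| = 7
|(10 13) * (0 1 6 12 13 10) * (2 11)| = 10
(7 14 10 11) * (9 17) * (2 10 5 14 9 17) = [0, 1, 10, 3, 4, 14, 6, 9, 8, 2, 11, 7, 12, 13, 5, 15, 16, 17] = (17)(2 10 11 7 9)(5 14)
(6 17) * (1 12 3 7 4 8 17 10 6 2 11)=[0, 12, 11, 7, 8, 5, 10, 4, 17, 9, 6, 1, 3, 13, 14, 15, 16, 2]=(1 12 3 7 4 8 17 2 11)(6 10)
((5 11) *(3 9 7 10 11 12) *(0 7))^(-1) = ((0 7 10 11 5 12 3 9))^(-1) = (0 9 3 12 5 11 10 7)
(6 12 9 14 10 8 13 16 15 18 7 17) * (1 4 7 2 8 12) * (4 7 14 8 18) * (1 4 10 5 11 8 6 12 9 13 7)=(2 18)(4 14 5 11 8 7 17 12 13 16 15 10 9 6)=[0, 1, 18, 3, 14, 11, 4, 17, 7, 6, 9, 8, 13, 16, 5, 10, 15, 12, 2]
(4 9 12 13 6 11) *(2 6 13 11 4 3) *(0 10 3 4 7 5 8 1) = (13)(0 10 3 2 6 7 5 8 1)(4 9 12 11) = [10, 0, 6, 2, 9, 8, 7, 5, 1, 12, 3, 4, 11, 13]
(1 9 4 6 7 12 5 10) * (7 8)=[0, 9, 2, 3, 6, 10, 8, 12, 7, 4, 1, 11, 5]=(1 9 4 6 8 7 12 5 10)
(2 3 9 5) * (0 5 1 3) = (0 5 2)(1 3 9) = [5, 3, 0, 9, 4, 2, 6, 7, 8, 1]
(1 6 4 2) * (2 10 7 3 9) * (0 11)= (0 11)(1 6 4 10 7 3 9 2)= [11, 6, 1, 9, 10, 5, 4, 3, 8, 2, 7, 0]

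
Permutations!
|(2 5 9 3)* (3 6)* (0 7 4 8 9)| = 9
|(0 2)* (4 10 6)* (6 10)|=2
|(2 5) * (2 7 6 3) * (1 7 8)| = |(1 7 6 3 2 5 8)| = 7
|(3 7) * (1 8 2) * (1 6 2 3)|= 4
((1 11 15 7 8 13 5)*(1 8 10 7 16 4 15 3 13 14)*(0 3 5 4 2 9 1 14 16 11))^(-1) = ((0 3 13 4 15 11 5 8 16 2 9 1)(7 10))^(-1) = (0 1 9 2 16 8 5 11 15 4 13 3)(7 10)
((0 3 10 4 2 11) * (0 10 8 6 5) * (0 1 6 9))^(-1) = ((0 3 8 9)(1 6 5)(2 11 10 4))^(-1) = (0 9 8 3)(1 5 6)(2 4 10 11)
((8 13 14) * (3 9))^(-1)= ((3 9)(8 13 14))^(-1)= (3 9)(8 14 13)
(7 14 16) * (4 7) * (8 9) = (4 7 14 16)(8 9) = [0, 1, 2, 3, 7, 5, 6, 14, 9, 8, 10, 11, 12, 13, 16, 15, 4]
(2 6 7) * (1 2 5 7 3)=(1 2 6 3)(5 7)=[0, 2, 6, 1, 4, 7, 3, 5]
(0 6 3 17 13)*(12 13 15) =(0 6 3 17 15 12 13) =[6, 1, 2, 17, 4, 5, 3, 7, 8, 9, 10, 11, 13, 0, 14, 12, 16, 15]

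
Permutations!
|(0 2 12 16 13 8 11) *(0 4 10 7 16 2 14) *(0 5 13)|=10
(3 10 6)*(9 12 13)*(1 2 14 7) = (1 2 14 7)(3 10 6)(9 12 13) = [0, 2, 14, 10, 4, 5, 3, 1, 8, 12, 6, 11, 13, 9, 7]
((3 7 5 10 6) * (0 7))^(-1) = (0 3 6 10 5 7)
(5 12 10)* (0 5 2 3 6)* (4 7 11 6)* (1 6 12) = [5, 6, 3, 4, 7, 1, 0, 11, 8, 9, 2, 12, 10] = (0 5 1 6)(2 3 4 7 11 12 10)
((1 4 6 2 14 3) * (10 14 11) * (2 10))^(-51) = ((1 4 6 10 14 3)(2 11))^(-51) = (1 10)(2 11)(3 6)(4 14)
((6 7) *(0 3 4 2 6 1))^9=(0 4 6 1 3 2 7)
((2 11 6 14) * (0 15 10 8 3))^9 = ((0 15 10 8 3)(2 11 6 14))^9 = (0 3 8 10 15)(2 11 6 14)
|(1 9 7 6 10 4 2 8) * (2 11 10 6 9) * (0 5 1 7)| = 21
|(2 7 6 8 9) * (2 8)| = 6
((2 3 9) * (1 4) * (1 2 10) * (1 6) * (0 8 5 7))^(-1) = (0 7 5 8)(1 6 10 9 3 2 4)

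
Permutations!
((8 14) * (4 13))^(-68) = (14)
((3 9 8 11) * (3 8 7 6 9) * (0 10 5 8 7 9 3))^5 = ((0 10 5 8 11 7 6 3))^5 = (0 7 5 3 11 10 6 8)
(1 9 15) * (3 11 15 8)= [0, 9, 2, 11, 4, 5, 6, 7, 3, 8, 10, 15, 12, 13, 14, 1]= (1 9 8 3 11 15)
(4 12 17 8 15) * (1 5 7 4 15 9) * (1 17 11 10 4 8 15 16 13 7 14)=(1 5 14)(4 12 11 10)(7 8 9 17 15 16 13)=[0, 5, 2, 3, 12, 14, 6, 8, 9, 17, 4, 10, 11, 7, 1, 16, 13, 15]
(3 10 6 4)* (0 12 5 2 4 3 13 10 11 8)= (0 12 5 2 4 13 10 6 3 11 8)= [12, 1, 4, 11, 13, 2, 3, 7, 0, 9, 6, 8, 5, 10]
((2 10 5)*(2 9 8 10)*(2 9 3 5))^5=((2 9 8 10)(3 5))^5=(2 9 8 10)(3 5)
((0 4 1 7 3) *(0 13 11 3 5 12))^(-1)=((0 4 1 7 5 12)(3 13 11))^(-1)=(0 12 5 7 1 4)(3 11 13)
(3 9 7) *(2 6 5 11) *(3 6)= (2 3 9 7 6 5 11)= [0, 1, 3, 9, 4, 11, 5, 6, 8, 7, 10, 2]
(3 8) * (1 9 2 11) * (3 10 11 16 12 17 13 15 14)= (1 9 2 16 12 17 13 15 14 3 8 10 11)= [0, 9, 16, 8, 4, 5, 6, 7, 10, 2, 11, 1, 17, 15, 3, 14, 12, 13]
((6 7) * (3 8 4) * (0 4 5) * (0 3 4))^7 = (3 8 5)(6 7)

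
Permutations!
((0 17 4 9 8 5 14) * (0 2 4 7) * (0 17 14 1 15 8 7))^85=((0 14 2 4 9 7 17)(1 15 8 5))^85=(0 14 2 4 9 7 17)(1 15 8 5)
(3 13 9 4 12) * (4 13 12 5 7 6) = (3 12)(4 5 7 6)(9 13) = [0, 1, 2, 12, 5, 7, 4, 6, 8, 13, 10, 11, 3, 9]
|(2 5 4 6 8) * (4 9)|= |(2 5 9 4 6 8)|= 6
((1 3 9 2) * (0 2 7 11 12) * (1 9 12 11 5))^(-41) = ((0 2 9 7 5 1 3 12))^(-41) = (0 12 3 1 5 7 9 2)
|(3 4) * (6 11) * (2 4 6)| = |(2 4 3 6 11)| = 5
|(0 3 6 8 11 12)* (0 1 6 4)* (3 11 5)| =9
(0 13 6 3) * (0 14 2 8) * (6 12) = (0 13 12 6 3 14 2 8) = [13, 1, 8, 14, 4, 5, 3, 7, 0, 9, 10, 11, 6, 12, 2]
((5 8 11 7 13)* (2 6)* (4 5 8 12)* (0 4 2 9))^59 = ((0 4 5 12 2 6 9)(7 13 8 11))^59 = (0 12 9 5 6 4 2)(7 11 8 13)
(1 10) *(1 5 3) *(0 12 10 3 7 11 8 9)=(0 12 10 5 7 11 8 9)(1 3)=[12, 3, 2, 1, 4, 7, 6, 11, 9, 0, 5, 8, 10]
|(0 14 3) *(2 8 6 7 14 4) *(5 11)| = 8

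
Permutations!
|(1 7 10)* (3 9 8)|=|(1 7 10)(3 9 8)|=3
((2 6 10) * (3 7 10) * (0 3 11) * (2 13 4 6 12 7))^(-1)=(0 11 6 4 13 10 7 12 2 3)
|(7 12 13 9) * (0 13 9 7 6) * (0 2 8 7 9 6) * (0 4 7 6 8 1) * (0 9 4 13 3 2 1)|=24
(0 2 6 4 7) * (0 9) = (0 2 6 4 7 9) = [2, 1, 6, 3, 7, 5, 4, 9, 8, 0]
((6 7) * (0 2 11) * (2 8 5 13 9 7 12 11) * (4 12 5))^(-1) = (0 11 12 4 8)(5 6 7 9 13)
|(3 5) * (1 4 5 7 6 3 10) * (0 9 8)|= |(0 9 8)(1 4 5 10)(3 7 6)|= 12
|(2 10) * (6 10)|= |(2 6 10)|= 3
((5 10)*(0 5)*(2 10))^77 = ((0 5 2 10))^77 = (0 5 2 10)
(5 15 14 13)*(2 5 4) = (2 5 15 14 13 4) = [0, 1, 5, 3, 2, 15, 6, 7, 8, 9, 10, 11, 12, 4, 13, 14]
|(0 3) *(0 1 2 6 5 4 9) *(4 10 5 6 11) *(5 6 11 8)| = |(0 3 1 2 8 5 10 6 11 4 9)| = 11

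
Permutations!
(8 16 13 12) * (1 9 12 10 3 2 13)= (1 9 12 8 16)(2 13 10 3)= [0, 9, 13, 2, 4, 5, 6, 7, 16, 12, 3, 11, 8, 10, 14, 15, 1]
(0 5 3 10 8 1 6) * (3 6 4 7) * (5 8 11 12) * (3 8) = (0 3 10 11 12 5 6)(1 4 7 8) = [3, 4, 2, 10, 7, 6, 0, 8, 1, 9, 11, 12, 5]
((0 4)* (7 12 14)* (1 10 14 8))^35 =(0 4)(1 8 12 7 14 10)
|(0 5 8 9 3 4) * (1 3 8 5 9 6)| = 7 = |(0 9 8 6 1 3 4)|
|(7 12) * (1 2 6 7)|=5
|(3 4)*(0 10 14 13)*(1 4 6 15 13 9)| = |(0 10 14 9 1 4 3 6 15 13)| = 10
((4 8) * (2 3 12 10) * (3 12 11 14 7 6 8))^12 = (3 8 7 11 4 6 14)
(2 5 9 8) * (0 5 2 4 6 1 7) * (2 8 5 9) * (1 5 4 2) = [9, 7, 8, 3, 6, 1, 5, 0, 2, 4] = (0 9 4 6 5 1 7)(2 8)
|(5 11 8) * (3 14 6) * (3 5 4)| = |(3 14 6 5 11 8 4)| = 7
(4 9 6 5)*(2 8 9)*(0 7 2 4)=[7, 1, 8, 3, 4, 0, 5, 2, 9, 6]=(0 7 2 8 9 6 5)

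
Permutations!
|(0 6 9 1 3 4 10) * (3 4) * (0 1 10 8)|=|(0 6 9 10 1 4 8)|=7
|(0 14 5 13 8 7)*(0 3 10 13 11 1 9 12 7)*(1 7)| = |(0 14 5 11 7 3 10 13 8)(1 9 12)| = 9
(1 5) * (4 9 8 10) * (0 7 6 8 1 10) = [7, 5, 2, 3, 9, 10, 8, 6, 0, 1, 4] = (0 7 6 8)(1 5 10 4 9)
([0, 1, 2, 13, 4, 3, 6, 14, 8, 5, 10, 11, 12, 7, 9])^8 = [0, 1, 2, 7, 4, 13, 6, 9, 8, 3, 10, 11, 12, 14, 5]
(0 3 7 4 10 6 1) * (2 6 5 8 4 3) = (0 2 6 1)(3 7)(4 10 5 8) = [2, 0, 6, 7, 10, 8, 1, 3, 4, 9, 5]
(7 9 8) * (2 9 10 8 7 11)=(2 9 7 10 8 11)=[0, 1, 9, 3, 4, 5, 6, 10, 11, 7, 8, 2]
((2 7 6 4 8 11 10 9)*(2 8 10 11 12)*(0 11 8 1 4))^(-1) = ((0 11 8 12 2 7 6)(1 4 10 9))^(-1) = (0 6 7 2 12 8 11)(1 9 10 4)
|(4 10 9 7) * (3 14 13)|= |(3 14 13)(4 10 9 7)|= 12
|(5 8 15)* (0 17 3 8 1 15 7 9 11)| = |(0 17 3 8 7 9 11)(1 15 5)| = 21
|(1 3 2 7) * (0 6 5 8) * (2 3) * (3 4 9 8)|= 21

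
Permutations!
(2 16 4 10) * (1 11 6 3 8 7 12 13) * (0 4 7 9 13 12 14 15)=(0 4 10 2 16 7 14 15)(1 11 6 3 8 9 13)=[4, 11, 16, 8, 10, 5, 3, 14, 9, 13, 2, 6, 12, 1, 15, 0, 7]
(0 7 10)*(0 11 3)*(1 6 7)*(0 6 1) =(3 6 7 10 11) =[0, 1, 2, 6, 4, 5, 7, 10, 8, 9, 11, 3]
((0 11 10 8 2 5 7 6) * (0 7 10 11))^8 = (11)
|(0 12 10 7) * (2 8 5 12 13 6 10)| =20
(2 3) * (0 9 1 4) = (0 9 1 4)(2 3) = [9, 4, 3, 2, 0, 5, 6, 7, 8, 1]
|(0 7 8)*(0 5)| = 4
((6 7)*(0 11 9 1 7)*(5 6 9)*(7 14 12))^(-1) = ((0 11 5 6)(1 14 12 7 9))^(-1) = (0 6 5 11)(1 9 7 12 14)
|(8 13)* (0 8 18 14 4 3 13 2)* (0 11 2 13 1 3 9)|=|(0 8 13 18 14 4 9)(1 3)(2 11)|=14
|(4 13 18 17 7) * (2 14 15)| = |(2 14 15)(4 13 18 17 7)| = 15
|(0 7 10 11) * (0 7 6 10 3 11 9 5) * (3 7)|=10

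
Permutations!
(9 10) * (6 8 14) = [0, 1, 2, 3, 4, 5, 8, 7, 14, 10, 9, 11, 12, 13, 6] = (6 8 14)(9 10)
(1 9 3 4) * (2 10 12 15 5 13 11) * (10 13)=(1 9 3 4)(2 13 11)(5 10 12 15)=[0, 9, 13, 4, 1, 10, 6, 7, 8, 3, 12, 2, 15, 11, 14, 5]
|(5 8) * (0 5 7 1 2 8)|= 4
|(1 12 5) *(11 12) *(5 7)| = |(1 11 12 7 5)| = 5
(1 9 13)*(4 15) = [0, 9, 2, 3, 15, 5, 6, 7, 8, 13, 10, 11, 12, 1, 14, 4] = (1 9 13)(4 15)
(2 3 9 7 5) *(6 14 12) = [0, 1, 3, 9, 4, 2, 14, 5, 8, 7, 10, 11, 6, 13, 12] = (2 3 9 7 5)(6 14 12)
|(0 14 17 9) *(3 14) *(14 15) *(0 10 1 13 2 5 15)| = 18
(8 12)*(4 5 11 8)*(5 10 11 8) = [0, 1, 2, 3, 10, 8, 6, 7, 12, 9, 11, 5, 4] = (4 10 11 5 8 12)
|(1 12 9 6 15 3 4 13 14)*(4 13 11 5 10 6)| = 12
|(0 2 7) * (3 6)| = 6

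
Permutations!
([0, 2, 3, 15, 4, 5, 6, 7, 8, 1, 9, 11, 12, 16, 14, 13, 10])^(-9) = (1 9 10 16 13 15 3 2)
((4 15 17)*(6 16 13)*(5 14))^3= (17)(5 14)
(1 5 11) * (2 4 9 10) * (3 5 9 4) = (1 9 10 2 3 5 11) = [0, 9, 3, 5, 4, 11, 6, 7, 8, 10, 2, 1]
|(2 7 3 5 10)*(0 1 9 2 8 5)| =6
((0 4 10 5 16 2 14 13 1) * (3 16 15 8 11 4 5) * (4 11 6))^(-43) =((0 5 15 8 6 4 10 3 16 2 14 13 1))^(-43) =(0 2 4 5 14 10 15 13 3 8 1 16 6)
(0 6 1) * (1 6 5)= (6)(0 5 1)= [5, 0, 2, 3, 4, 1, 6]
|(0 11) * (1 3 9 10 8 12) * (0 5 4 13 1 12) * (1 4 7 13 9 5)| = 11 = |(0 11 1 3 5 7 13 4 9 10 8)|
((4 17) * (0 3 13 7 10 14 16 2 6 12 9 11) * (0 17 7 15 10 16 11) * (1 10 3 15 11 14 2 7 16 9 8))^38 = (0 7 4 11 3)(1 2 12)(6 8 10)(9 16 17 13 15)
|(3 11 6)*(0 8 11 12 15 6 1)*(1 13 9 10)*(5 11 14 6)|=13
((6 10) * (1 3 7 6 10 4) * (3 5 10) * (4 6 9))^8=(1 5 10 3 7 9 4)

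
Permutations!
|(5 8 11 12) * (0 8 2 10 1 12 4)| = 20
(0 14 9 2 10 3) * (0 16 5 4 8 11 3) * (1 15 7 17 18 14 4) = (0 4 8 11 3 16 5 1 15 7 17 18 14 9 2 10) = [4, 15, 10, 16, 8, 1, 6, 17, 11, 2, 0, 3, 12, 13, 9, 7, 5, 18, 14]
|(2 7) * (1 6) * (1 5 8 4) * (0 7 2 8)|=7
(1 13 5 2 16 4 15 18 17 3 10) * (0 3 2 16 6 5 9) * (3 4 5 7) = (0 4 15 18 17 2 6 7 3 10 1 13 9)(5 16) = [4, 13, 6, 10, 15, 16, 7, 3, 8, 0, 1, 11, 12, 9, 14, 18, 5, 2, 17]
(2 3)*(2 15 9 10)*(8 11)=[0, 1, 3, 15, 4, 5, 6, 7, 11, 10, 2, 8, 12, 13, 14, 9]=(2 3 15 9 10)(8 11)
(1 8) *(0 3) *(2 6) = [3, 8, 6, 0, 4, 5, 2, 7, 1] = (0 3)(1 8)(2 6)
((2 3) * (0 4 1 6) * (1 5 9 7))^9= ((0 4 5 9 7 1 6)(2 3))^9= (0 5 7 6 4 9 1)(2 3)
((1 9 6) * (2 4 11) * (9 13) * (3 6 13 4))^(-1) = (1 6 3 2 11 4)(9 13)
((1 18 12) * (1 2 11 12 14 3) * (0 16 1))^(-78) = (18)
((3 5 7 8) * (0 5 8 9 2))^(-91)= ((0 5 7 9 2)(3 8))^(-91)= (0 2 9 7 5)(3 8)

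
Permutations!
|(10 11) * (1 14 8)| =6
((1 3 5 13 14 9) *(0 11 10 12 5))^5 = ((0 11 10 12 5 13 14 9 1 3))^5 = (0 13)(1 12)(3 5)(9 10)(11 14)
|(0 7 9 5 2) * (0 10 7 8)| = 10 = |(0 8)(2 10 7 9 5)|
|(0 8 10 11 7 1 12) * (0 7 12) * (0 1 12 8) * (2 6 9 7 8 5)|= 9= |(2 6 9 7 12 8 10 11 5)|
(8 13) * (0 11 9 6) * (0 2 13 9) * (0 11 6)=[6, 1, 13, 3, 4, 5, 2, 7, 9, 0, 10, 11, 12, 8]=(0 6 2 13 8 9)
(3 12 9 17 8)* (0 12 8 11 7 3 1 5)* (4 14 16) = (0 12 9 17 11 7 3 8 1 5)(4 14 16) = [12, 5, 2, 8, 14, 0, 6, 3, 1, 17, 10, 7, 9, 13, 16, 15, 4, 11]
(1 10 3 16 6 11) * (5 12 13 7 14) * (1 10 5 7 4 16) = [0, 5, 2, 1, 16, 12, 11, 14, 8, 9, 3, 10, 13, 4, 7, 15, 6] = (1 5 12 13 4 16 6 11 10 3)(7 14)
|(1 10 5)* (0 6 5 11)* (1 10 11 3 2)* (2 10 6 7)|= |(0 7 2 1 11)(3 10)(5 6)|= 10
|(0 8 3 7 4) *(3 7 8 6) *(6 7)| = 3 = |(0 7 4)(3 8 6)|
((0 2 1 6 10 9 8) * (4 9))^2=(0 1 10 9)(2 6 4 8)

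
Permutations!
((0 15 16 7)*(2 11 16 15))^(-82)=(0 16 2 7 11)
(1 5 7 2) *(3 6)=(1 5 7 2)(3 6)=[0, 5, 1, 6, 4, 7, 3, 2]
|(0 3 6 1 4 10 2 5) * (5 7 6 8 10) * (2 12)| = |(0 3 8 10 12 2 7 6 1 4 5)| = 11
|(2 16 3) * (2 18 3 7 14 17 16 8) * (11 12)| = |(2 8)(3 18)(7 14 17 16)(11 12)| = 4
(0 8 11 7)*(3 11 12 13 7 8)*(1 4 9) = (0 3 11 8 12 13 7)(1 4 9) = [3, 4, 2, 11, 9, 5, 6, 0, 12, 1, 10, 8, 13, 7]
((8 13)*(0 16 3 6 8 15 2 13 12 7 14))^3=((0 16 3 6 8 12 7 14)(2 13 15))^3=(0 6 7 16 8 14 3 12)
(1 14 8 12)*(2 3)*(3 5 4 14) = (1 3 2 5 4 14 8 12) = [0, 3, 5, 2, 14, 4, 6, 7, 12, 9, 10, 11, 1, 13, 8]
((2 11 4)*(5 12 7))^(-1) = (2 4 11)(5 7 12)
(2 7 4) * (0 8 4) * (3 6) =(0 8 4 2 7)(3 6) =[8, 1, 7, 6, 2, 5, 3, 0, 4]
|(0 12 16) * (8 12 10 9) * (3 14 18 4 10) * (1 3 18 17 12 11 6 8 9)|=30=|(0 18 4 10 1 3 14 17 12 16)(6 8 11)|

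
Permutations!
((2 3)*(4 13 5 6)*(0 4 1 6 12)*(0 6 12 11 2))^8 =(0 4 13 5 11 2 3)(1 6 12)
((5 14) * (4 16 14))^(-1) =((4 16 14 5))^(-1) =(4 5 14 16)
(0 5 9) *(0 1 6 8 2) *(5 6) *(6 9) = [9, 5, 0, 3, 4, 6, 8, 7, 2, 1] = (0 9 1 5 6 8 2)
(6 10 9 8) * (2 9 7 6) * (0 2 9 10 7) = (0 2 10)(6 7)(8 9) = [2, 1, 10, 3, 4, 5, 7, 6, 9, 8, 0]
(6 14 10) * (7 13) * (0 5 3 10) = (0 5 3 10 6 14)(7 13) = [5, 1, 2, 10, 4, 3, 14, 13, 8, 9, 6, 11, 12, 7, 0]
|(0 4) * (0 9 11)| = |(0 4 9 11)| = 4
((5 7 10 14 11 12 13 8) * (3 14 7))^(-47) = (3 11 13 5 14 12 8)(7 10)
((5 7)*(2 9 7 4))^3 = (2 5 9 4 7)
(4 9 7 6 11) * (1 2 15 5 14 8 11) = (1 2 15 5 14 8 11 4 9 7 6) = [0, 2, 15, 3, 9, 14, 1, 6, 11, 7, 10, 4, 12, 13, 8, 5]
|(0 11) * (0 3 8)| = 4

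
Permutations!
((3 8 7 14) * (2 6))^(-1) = (2 6)(3 14 7 8)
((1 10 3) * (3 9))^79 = ((1 10 9 3))^79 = (1 3 9 10)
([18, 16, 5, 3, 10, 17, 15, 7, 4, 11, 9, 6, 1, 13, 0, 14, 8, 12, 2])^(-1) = [14, 12, 18, 3, 8, 2, 11, 7, 16, 10, 4, 9, 17, 13, 15, 6, 1, 5, 0]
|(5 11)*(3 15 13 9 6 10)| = |(3 15 13 9 6 10)(5 11)| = 6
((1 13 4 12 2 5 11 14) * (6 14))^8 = ((1 13 4 12 2 5 11 6 14))^8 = (1 14 6 11 5 2 12 4 13)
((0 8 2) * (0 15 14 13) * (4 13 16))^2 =((0 8 2 15 14 16 4 13))^2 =(0 2 14 4)(8 15 16 13)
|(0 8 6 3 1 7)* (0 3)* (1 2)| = |(0 8 6)(1 7 3 2)| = 12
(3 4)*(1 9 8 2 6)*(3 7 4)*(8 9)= (9)(1 8 2 6)(4 7)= [0, 8, 6, 3, 7, 5, 1, 4, 2, 9]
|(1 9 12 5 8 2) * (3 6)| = 6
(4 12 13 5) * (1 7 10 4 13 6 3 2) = [0, 7, 1, 2, 12, 13, 3, 10, 8, 9, 4, 11, 6, 5] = (1 7 10 4 12 6 3 2)(5 13)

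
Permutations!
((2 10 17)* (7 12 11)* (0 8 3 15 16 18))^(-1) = ((0 8 3 15 16 18)(2 10 17)(7 12 11))^(-1) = (0 18 16 15 3 8)(2 17 10)(7 11 12)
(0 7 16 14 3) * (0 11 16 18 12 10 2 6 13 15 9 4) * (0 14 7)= (2 6 13 15 9 4 14 3 11 16 7 18 12 10)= [0, 1, 6, 11, 14, 5, 13, 18, 8, 4, 2, 16, 10, 15, 3, 9, 7, 17, 12]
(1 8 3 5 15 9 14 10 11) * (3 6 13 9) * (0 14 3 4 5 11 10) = (0 14)(1 8 6 13 9 3 11)(4 5 15) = [14, 8, 2, 11, 5, 15, 13, 7, 6, 3, 10, 1, 12, 9, 0, 4]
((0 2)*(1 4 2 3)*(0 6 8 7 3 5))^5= ((0 5)(1 4 2 6 8 7 3))^5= (0 5)(1 7 6 4 3 8 2)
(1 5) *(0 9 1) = (0 9 1 5) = [9, 5, 2, 3, 4, 0, 6, 7, 8, 1]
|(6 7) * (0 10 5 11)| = 4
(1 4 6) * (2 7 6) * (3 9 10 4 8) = (1 8 3 9 10 4 2 7 6) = [0, 8, 7, 9, 2, 5, 1, 6, 3, 10, 4]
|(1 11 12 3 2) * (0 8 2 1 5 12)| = 8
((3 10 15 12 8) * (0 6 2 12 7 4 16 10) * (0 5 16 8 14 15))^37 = (0 16 3 4 15 12 6 10 5 8 7 14 2)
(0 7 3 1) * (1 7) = (0 1)(3 7) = [1, 0, 2, 7, 4, 5, 6, 3]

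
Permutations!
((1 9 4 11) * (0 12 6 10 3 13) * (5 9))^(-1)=(0 13 3 10 6 12)(1 11 4 9 5)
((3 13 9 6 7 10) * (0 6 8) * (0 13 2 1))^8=(0 6 7 10 3 2 1)(8 9 13)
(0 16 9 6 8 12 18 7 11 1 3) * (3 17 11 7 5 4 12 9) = (0 16 3)(1 17 11)(4 12 18 5)(6 8 9) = [16, 17, 2, 0, 12, 4, 8, 7, 9, 6, 10, 1, 18, 13, 14, 15, 3, 11, 5]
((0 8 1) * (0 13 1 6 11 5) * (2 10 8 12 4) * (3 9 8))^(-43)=(0 12 4 2 10 3 9 8 6 11 5)(1 13)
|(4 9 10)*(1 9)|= 4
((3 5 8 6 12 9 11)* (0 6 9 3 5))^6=((0 6 12 3)(5 8 9 11))^6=(0 12)(3 6)(5 9)(8 11)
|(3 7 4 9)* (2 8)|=|(2 8)(3 7 4 9)|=4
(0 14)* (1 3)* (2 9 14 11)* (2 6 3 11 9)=(0 9 14)(1 11 6 3)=[9, 11, 2, 1, 4, 5, 3, 7, 8, 14, 10, 6, 12, 13, 0]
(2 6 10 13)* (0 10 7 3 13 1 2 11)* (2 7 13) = (0 10 1 7 3 2 6 13 11) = [10, 7, 6, 2, 4, 5, 13, 3, 8, 9, 1, 0, 12, 11]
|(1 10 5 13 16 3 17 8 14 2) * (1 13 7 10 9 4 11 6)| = 105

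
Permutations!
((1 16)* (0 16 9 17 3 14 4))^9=((0 16 1 9 17 3 14 4))^9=(0 16 1 9 17 3 14 4)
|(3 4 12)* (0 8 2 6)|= 12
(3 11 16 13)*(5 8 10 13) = [0, 1, 2, 11, 4, 8, 6, 7, 10, 9, 13, 16, 12, 3, 14, 15, 5] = (3 11 16 5 8 10 13)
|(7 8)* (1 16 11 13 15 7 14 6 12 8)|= 12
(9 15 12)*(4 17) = [0, 1, 2, 3, 17, 5, 6, 7, 8, 15, 10, 11, 9, 13, 14, 12, 16, 4] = (4 17)(9 15 12)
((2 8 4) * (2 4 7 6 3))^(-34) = ((2 8 7 6 3))^(-34) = (2 8 7 6 3)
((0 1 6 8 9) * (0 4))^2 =((0 1 6 8 9 4))^2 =(0 6 9)(1 8 4)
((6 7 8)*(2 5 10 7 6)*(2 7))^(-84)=((2 5 10)(7 8))^(-84)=(10)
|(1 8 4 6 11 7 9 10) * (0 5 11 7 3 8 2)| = |(0 5 11 3 8 4 6 7 9 10 1 2)| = 12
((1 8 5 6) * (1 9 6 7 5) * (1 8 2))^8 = ((1 2)(5 7)(6 9))^8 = (9)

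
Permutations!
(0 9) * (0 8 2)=(0 9 8 2)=[9, 1, 0, 3, 4, 5, 6, 7, 2, 8]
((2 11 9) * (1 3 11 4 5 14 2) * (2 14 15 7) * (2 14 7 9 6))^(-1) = (1 9 15 5 4 2 6 11 3)(7 14)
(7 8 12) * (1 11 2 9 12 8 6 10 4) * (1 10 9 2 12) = (1 11 12 7 6 9)(4 10) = [0, 11, 2, 3, 10, 5, 9, 6, 8, 1, 4, 12, 7]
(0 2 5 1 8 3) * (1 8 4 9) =(0 2 5 8 3)(1 4 9) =[2, 4, 5, 0, 9, 8, 6, 7, 3, 1]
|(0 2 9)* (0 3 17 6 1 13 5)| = 9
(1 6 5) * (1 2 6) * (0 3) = (0 3)(2 6 5) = [3, 1, 6, 0, 4, 2, 5]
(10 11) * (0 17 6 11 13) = [17, 1, 2, 3, 4, 5, 11, 7, 8, 9, 13, 10, 12, 0, 14, 15, 16, 6] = (0 17 6 11 10 13)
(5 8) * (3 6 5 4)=(3 6 5 8 4)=[0, 1, 2, 6, 3, 8, 5, 7, 4]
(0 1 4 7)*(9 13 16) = (0 1 4 7)(9 13 16) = [1, 4, 2, 3, 7, 5, 6, 0, 8, 13, 10, 11, 12, 16, 14, 15, 9]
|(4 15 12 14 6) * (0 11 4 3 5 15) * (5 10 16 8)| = |(0 11 4)(3 10 16 8 5 15 12 14 6)| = 9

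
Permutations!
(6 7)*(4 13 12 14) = (4 13 12 14)(6 7) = [0, 1, 2, 3, 13, 5, 7, 6, 8, 9, 10, 11, 14, 12, 4]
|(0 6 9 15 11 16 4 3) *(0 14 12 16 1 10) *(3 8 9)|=13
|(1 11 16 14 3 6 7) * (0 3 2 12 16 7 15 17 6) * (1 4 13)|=60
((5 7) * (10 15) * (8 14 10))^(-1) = (5 7)(8 15 10 14)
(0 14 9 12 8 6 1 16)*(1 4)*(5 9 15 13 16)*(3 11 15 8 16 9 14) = (0 3 11 15 13 9 12 16)(1 5 14 8 6 4) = [3, 5, 2, 11, 1, 14, 4, 7, 6, 12, 10, 15, 16, 9, 8, 13, 0]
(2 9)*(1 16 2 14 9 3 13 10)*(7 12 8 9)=(1 16 2 3 13 10)(7 12 8 9 14)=[0, 16, 3, 13, 4, 5, 6, 12, 9, 14, 1, 11, 8, 10, 7, 15, 2]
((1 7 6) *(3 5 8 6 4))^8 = (1 7 4 3 5 8 6)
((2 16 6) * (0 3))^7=(0 3)(2 16 6)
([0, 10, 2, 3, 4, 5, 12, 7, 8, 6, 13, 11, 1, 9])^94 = (1 6 13)(9 10 12)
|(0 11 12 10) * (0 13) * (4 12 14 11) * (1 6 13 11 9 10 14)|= |(0 4 12 14 9 10 11 1 6 13)|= 10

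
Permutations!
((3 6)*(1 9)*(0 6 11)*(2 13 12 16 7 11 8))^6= (0 12 3 7 2)(6 16 8 11 13)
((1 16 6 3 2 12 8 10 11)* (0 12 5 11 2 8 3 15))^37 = ((0 12 3 8 10 2 5 11 1 16 6 15))^37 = (0 12 3 8 10 2 5 11 1 16 6 15)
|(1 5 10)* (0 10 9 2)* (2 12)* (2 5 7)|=15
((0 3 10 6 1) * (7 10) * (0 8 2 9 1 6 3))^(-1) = ((1 8 2 9)(3 7 10))^(-1) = (1 9 2 8)(3 10 7)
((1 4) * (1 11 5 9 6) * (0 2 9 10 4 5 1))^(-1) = ((0 2 9 6)(1 5 10 4 11))^(-1) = (0 6 9 2)(1 11 4 10 5)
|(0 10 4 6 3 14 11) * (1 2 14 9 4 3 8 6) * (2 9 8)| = |(0 10 3 8 6 2 14 11)(1 9 4)| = 24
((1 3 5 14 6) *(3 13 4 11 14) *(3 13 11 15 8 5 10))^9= (1 11 14 6)(3 10)(4 13 5 8 15)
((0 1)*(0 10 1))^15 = ((1 10))^15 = (1 10)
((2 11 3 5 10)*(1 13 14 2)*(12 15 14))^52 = ((1 13 12 15 14 2 11 3 5 10))^52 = (1 12 14 11 5)(2 3 10 13 15)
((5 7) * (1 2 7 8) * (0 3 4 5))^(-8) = ((0 3 4 5 8 1 2 7))^(-8) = (8)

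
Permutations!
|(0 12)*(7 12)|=3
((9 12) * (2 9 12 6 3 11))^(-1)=((12)(2 9 6 3 11))^(-1)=(12)(2 11 3 6 9)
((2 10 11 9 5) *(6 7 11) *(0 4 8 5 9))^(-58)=(0 10 4 6 8 7 5 11 2)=((0 4 8 5 2 10 6 7 11))^(-58)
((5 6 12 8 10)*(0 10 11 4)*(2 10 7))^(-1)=((0 7 2 10 5 6 12 8 11 4))^(-1)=(0 4 11 8 12 6 5 10 2 7)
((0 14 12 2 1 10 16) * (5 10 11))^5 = ((0 14 12 2 1 11 5 10 16))^5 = (0 11 14 5 12 10 2 16 1)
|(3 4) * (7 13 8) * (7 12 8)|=2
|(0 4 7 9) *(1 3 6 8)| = 4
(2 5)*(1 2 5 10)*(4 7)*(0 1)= (0 1 2 10)(4 7)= [1, 2, 10, 3, 7, 5, 6, 4, 8, 9, 0]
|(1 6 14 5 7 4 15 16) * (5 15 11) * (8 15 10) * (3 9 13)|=|(1 6 14 10 8 15 16)(3 9 13)(4 11 5 7)|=84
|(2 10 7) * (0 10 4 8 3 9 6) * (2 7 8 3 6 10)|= 8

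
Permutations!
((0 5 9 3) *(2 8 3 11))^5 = ((0 5 9 11 2 8 3))^5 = (0 8 11 5 3 2 9)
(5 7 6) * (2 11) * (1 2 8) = (1 2 11 8)(5 7 6) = [0, 2, 11, 3, 4, 7, 5, 6, 1, 9, 10, 8]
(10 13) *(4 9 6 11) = (4 9 6 11)(10 13) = [0, 1, 2, 3, 9, 5, 11, 7, 8, 6, 13, 4, 12, 10]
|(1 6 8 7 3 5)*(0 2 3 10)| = |(0 2 3 5 1 6 8 7 10)| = 9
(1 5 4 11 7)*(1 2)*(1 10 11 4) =(1 5)(2 10 11 7) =[0, 5, 10, 3, 4, 1, 6, 2, 8, 9, 11, 7]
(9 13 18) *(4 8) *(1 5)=(1 5)(4 8)(9 13 18)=[0, 5, 2, 3, 8, 1, 6, 7, 4, 13, 10, 11, 12, 18, 14, 15, 16, 17, 9]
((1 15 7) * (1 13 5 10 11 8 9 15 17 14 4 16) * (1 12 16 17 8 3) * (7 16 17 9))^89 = (1 8 7 13 5 10 11 3)(4 17 16 9 14 12 15)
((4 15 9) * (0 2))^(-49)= (0 2)(4 9 15)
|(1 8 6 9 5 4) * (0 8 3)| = |(0 8 6 9 5 4 1 3)| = 8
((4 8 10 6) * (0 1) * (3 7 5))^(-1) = ((0 1)(3 7 5)(4 8 10 6))^(-1) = (0 1)(3 5 7)(4 6 10 8)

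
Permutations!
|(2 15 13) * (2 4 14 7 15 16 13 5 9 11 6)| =11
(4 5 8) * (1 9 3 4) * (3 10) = (1 9 10 3 4 5 8) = [0, 9, 2, 4, 5, 8, 6, 7, 1, 10, 3]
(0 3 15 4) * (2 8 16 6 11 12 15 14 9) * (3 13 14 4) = (0 13 14 9 2 8 16 6 11 12 15 3 4) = [13, 1, 8, 4, 0, 5, 11, 7, 16, 2, 10, 12, 15, 14, 9, 3, 6]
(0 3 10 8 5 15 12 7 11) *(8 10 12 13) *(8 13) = (0 3 12 7 11)(5 15 8) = [3, 1, 2, 12, 4, 15, 6, 11, 5, 9, 10, 0, 7, 13, 14, 8]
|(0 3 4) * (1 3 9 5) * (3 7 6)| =8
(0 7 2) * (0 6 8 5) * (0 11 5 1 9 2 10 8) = (0 7 10 8 1 9 2 6)(5 11) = [7, 9, 6, 3, 4, 11, 0, 10, 1, 2, 8, 5]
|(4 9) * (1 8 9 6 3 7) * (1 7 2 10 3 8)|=|(2 10 3)(4 6 8 9)|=12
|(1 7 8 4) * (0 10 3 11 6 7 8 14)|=|(0 10 3 11 6 7 14)(1 8 4)|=21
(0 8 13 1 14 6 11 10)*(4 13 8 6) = (0 6 11 10)(1 14 4 13) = [6, 14, 2, 3, 13, 5, 11, 7, 8, 9, 0, 10, 12, 1, 4]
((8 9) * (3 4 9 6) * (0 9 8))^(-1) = ((0 9)(3 4 8 6))^(-1) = (0 9)(3 6 8 4)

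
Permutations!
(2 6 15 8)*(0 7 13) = (0 7 13)(2 6 15 8) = [7, 1, 6, 3, 4, 5, 15, 13, 2, 9, 10, 11, 12, 0, 14, 8]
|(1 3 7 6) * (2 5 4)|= 12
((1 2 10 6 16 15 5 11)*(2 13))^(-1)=((1 13 2 10 6 16 15 5 11))^(-1)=(1 11 5 15 16 6 10 2 13)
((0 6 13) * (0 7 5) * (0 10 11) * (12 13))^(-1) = (0 11 10 5 7 13 12 6)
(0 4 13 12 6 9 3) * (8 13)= (0 4 8 13 12 6 9 3)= [4, 1, 2, 0, 8, 5, 9, 7, 13, 3, 10, 11, 6, 12]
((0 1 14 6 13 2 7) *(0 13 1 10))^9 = (14)(0 10)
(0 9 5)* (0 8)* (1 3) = [9, 3, 2, 1, 4, 8, 6, 7, 0, 5] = (0 9 5 8)(1 3)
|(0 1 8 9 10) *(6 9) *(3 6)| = |(0 1 8 3 6 9 10)| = 7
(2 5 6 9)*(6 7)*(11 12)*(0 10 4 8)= (0 10 4 8)(2 5 7 6 9)(11 12)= [10, 1, 5, 3, 8, 7, 9, 6, 0, 2, 4, 12, 11]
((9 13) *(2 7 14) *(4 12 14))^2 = (2 4 14 7 12)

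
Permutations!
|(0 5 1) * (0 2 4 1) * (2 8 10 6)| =|(0 5)(1 8 10 6 2 4)| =6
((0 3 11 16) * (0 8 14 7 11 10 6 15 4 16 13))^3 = ((0 3 10 6 15 4 16 8 14 7 11 13))^3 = (0 6 16 7)(3 15 8 11)(4 14 13 10)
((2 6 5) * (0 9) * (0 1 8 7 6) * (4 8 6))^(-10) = ((0 9 1 6 5 2)(4 8 7))^(-10) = (0 1 5)(2 9 6)(4 7 8)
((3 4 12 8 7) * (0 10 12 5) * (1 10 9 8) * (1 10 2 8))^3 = (0 2 3)(1 7 5)(4 9 8)(10 12)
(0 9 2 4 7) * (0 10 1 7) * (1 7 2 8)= (0 9 8 1 2 4)(7 10)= [9, 2, 4, 3, 0, 5, 6, 10, 1, 8, 7]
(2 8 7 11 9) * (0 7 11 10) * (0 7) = [0, 1, 8, 3, 4, 5, 6, 10, 11, 2, 7, 9] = (2 8 11 9)(7 10)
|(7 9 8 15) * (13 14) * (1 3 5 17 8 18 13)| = |(1 3 5 17 8 15 7 9 18 13 14)| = 11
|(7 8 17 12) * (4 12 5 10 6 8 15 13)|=|(4 12 7 15 13)(5 10 6 8 17)|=5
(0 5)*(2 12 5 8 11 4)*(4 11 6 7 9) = [8, 1, 12, 3, 2, 0, 7, 9, 6, 4, 10, 11, 5] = (0 8 6 7 9 4 2 12 5)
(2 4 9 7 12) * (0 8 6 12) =(0 8 6 12 2 4 9 7) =[8, 1, 4, 3, 9, 5, 12, 0, 6, 7, 10, 11, 2]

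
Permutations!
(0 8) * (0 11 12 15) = (0 8 11 12 15) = [8, 1, 2, 3, 4, 5, 6, 7, 11, 9, 10, 12, 15, 13, 14, 0]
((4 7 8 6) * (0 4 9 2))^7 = (9)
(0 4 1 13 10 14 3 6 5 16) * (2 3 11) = [4, 13, 3, 6, 1, 16, 5, 7, 8, 9, 14, 2, 12, 10, 11, 15, 0] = (0 4 1 13 10 14 11 2 3 6 5 16)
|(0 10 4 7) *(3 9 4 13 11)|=8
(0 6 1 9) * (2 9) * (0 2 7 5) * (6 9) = [9, 7, 6, 3, 4, 0, 1, 5, 8, 2] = (0 9 2 6 1 7 5)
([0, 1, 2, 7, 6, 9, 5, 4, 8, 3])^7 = [0, 1, 2, 7, 6, 9, 5, 4, 8, 3]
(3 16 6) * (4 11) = (3 16 6)(4 11) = [0, 1, 2, 16, 11, 5, 3, 7, 8, 9, 10, 4, 12, 13, 14, 15, 6]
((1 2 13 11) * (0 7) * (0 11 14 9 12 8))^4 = (0 2 12 11 14)(1 9 7 13 8)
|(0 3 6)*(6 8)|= 4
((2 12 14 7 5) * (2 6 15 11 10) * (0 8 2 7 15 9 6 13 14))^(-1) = (0 12 2 8)(5 7 10 11 15 14 13)(6 9)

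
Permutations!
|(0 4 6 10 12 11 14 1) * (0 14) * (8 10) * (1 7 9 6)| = |(0 4 1 14 7 9 6 8 10 12 11)| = 11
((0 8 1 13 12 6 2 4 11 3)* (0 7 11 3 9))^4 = (0 12 3)(1 2 11)(4 9 13)(6 7 8)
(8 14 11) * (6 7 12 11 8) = (6 7 12 11)(8 14) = [0, 1, 2, 3, 4, 5, 7, 12, 14, 9, 10, 6, 11, 13, 8]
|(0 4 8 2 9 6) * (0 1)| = 7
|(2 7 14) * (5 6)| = 6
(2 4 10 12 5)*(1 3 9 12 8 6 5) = (1 3 9 12)(2 4 10 8 6 5) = [0, 3, 4, 9, 10, 2, 5, 7, 6, 12, 8, 11, 1]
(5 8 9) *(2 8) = [0, 1, 8, 3, 4, 2, 6, 7, 9, 5] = (2 8 9 5)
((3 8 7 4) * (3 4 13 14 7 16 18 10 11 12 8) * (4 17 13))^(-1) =((4 17 13 14 7)(8 16 18 10 11 12))^(-1) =(4 7 14 13 17)(8 12 11 10 18 16)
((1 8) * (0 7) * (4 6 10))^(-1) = ((0 7)(1 8)(4 6 10))^(-1) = (0 7)(1 8)(4 10 6)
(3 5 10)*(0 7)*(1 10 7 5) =(0 5 7)(1 10 3) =[5, 10, 2, 1, 4, 7, 6, 0, 8, 9, 3]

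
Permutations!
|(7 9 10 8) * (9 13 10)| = 4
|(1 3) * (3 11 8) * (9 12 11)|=|(1 9 12 11 8 3)|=6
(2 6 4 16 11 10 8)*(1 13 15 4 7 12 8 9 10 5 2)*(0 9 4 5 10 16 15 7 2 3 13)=(0 9 16 11 10 4 15 5 3 13 7 12 8 1)(2 6)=[9, 0, 6, 13, 15, 3, 2, 12, 1, 16, 4, 10, 8, 7, 14, 5, 11]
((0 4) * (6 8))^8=(8)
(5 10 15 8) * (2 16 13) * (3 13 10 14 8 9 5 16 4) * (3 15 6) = (2 4 15 9 5 14 8 16 10 6 3 13) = [0, 1, 4, 13, 15, 14, 3, 7, 16, 5, 6, 11, 12, 2, 8, 9, 10]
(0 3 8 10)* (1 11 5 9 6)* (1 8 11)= (0 3 11 5 9 6 8 10)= [3, 1, 2, 11, 4, 9, 8, 7, 10, 6, 0, 5]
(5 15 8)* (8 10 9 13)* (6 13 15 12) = (5 12 6 13 8)(9 15 10) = [0, 1, 2, 3, 4, 12, 13, 7, 5, 15, 9, 11, 6, 8, 14, 10]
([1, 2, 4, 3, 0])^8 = (4)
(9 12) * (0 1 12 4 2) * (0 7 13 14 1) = [0, 12, 7, 3, 2, 5, 6, 13, 8, 4, 10, 11, 9, 14, 1] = (1 12 9 4 2 7 13 14)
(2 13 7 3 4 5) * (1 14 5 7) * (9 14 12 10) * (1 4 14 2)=(1 12 10 9 2 13 4 7 3 14 5)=[0, 12, 13, 14, 7, 1, 6, 3, 8, 2, 9, 11, 10, 4, 5]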